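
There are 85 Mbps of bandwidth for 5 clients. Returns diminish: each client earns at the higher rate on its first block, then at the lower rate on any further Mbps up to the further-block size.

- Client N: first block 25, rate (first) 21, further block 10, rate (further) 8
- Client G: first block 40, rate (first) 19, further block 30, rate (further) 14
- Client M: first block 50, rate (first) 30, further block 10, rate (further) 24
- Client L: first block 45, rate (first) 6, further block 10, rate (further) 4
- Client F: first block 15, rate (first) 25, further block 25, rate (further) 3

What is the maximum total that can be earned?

Rank every tier by rate: Client M/first 30 > Client F/first 25 > Client M/second 24 > Client N/first 21 > Client G/first 19 > Client G/second 14 > Client N/second 8 > Client L/first 6 > Client L/second 4 > Client F/second 3.
Client M/first (30): +50 ; 35 left.
Fill Client F first block (15 at 25) ; 20 left.
Client M/second (24): +10 ; 10 left.
Client N first at 21: only 10 left, fill 10.
Total = 30×50 + 25×15 + 24×10 + 21×10 = 2325.

2325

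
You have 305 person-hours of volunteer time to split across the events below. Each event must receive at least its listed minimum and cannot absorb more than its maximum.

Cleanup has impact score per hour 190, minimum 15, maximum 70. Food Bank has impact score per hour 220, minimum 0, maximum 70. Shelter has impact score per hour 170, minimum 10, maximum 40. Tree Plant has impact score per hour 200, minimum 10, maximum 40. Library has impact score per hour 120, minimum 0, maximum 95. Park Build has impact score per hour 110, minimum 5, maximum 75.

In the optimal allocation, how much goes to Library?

80

Meeting every minimum uses 15+0+10+10+0+5 = 40 person-hours, leaving 265.
Rank by impact score per hour: Food Bank 220 > Tree Plant 200 > Cleanup 190 > Shelter 170 > Library 120 > Park Build 110.
Food Bank takes 70 more to reach its cap of 70 ; 195 left.
Give Tree Plant 30 more to hit its cap of 40 ; 165 left.
Cleanup: +55 to 70 (cap) ; 110 left.
Shelter takes 30 more to reach its cap of 40 ; 80 left.
Only 80 left; Library takes them to reach 80.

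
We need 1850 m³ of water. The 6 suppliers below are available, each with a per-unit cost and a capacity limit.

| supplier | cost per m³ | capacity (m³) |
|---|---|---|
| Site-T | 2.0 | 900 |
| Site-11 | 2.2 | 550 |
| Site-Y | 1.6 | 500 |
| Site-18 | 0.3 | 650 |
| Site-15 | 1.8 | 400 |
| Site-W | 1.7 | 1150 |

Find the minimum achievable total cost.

2185

Fill from the cheapest supplier first.
Take 650 from Site-18 at 0.3 — need 1200 more.
Site-Y (1.6): use full 500 — 700 m³ to go.
Site-W at 1.7: take 700 of its 1150 — requirement met.
Site-15, Site-T, Site-11: unused.
Cost = 650×0.3 + 500×1.6 + 700×1.7 = 2185.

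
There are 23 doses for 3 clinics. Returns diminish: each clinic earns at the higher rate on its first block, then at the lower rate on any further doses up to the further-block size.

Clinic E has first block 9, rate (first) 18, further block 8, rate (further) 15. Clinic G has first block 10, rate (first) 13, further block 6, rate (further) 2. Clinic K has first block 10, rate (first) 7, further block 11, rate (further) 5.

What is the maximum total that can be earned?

360

Rank every tier by rate: Clinic E/T1 18 > Clinic E/T2 15 > Clinic G/T1 13 > Clinic K/T1 7 > Clinic K/T2 5 > Clinic G/T2 2.
Clinic E/T1 (18): +9 → 14 left.
Fill Clinic E T2 block (8 at 15) → 6 left.
Clinic G/T1: +6 of 10 at 13; pool empty.
Total = 18×9 + 15×8 + 13×6 = 360.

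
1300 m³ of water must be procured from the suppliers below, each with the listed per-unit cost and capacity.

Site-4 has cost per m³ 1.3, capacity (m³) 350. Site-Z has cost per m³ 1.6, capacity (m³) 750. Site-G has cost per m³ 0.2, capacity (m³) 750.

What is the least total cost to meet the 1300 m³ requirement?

925

Cheapest first:
Site-G (0.2): use full 750 — 550 m³ to go.
Site-4 at 1.3: take all 350 m³ — 200 still needed.
Site-Z at 1.6: take 200 of its 750 — requirement met.
Cost = 750×0.2 + 350×1.3 + 200×1.6 = 925.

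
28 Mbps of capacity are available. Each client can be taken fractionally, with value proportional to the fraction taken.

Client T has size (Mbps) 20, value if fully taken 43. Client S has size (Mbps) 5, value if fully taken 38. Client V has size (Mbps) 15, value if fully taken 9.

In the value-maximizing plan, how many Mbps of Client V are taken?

3

Rank by value-to-size ratio: Client S 38/5≈7.6, Client T 43/20≈2.15, Client V 9/15≈0.6.
Take all of Client S (5 Mbps, value 38) → 23 Mbps left.
Take all of Client T (20 Mbps, value 43) → 3 Mbps left.
Only 3 Mbps remain; take 3/15 of Client V for value 9×3/15 = 1.8.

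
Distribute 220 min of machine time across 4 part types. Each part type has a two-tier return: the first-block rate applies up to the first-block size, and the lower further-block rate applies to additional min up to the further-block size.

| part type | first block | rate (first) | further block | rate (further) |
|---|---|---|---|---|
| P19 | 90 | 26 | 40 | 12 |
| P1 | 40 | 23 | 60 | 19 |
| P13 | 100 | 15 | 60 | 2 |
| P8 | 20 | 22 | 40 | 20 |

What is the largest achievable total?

5070

Order all 8 blocks by rate: P19/tier1 26 > P1/tier1 23 > P8/tier1 22 > P8/tier2 20 > P1/tier2 19 > P13/tier1 15 > P19/tier2 12 > P13/tier2 2.
P19/tier1 (26): +90 — 130 left.
P1/tier1 (23): +40 — 90 left.
P8/tier1 (22): +20 — 70 left.
Fill P8 tier2 block (40 at 20) — 30 left.
P1/tier2: +30 of 60 at 19; pool empty.
Total = 26×90 + 23×40 + 22×20 + 20×40 + 19×30 = 5070.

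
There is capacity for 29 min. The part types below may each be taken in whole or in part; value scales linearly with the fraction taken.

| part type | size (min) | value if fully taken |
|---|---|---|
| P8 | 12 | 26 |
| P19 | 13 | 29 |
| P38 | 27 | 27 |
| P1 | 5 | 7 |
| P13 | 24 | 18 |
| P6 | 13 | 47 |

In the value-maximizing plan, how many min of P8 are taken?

3

Best value per unit of size first: P6 47/13≈3.62, P19 29/13≈2.23, P8 26/12≈2.17, P1 7/5≈1.4, P38 27/27≈1, P13 18/24≈0.75.
Take all of P6 (13 min, value 47) — 16 min left.
P19: take in full, 13 min for value 29 — 3 left.
3 min left: a 3/12 share of P8 gives 26×3/12 = 6.5.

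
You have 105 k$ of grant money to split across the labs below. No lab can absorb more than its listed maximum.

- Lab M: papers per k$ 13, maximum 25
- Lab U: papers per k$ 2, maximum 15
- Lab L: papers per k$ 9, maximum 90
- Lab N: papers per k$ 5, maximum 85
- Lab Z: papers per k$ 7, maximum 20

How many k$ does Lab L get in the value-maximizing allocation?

80

Highest papers per k$ first: Lab M 13 > Lab L 9 > Lab Z 7 > Lab N 5 > Lab U 2.
Lab M: +25 to 25 (cap) → 80 left.
Only 80 left; Lab L takes them to reach 80.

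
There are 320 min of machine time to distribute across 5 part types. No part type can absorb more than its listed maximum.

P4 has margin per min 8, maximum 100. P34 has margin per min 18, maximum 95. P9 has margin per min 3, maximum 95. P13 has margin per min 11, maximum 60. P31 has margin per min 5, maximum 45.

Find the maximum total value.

3455

Highest margin per min first: P34 18 > P13 11 > P4 8 > P31 5 > P9 3.
P34 takes 95 to reach its cap of 95 ; 225 left.
P13: +60 to 60 (cap) ; 165 left.
Give P4 100 to hit its cap of 100 ; 65 left.
P31 takes 45 to reach its cap of 45 ; 20 left.
Only 20 left; P9 takes them to reach 20.
Total = 8×100 + 18×95 + 3×20 + 11×60 + 5×45 = 3455.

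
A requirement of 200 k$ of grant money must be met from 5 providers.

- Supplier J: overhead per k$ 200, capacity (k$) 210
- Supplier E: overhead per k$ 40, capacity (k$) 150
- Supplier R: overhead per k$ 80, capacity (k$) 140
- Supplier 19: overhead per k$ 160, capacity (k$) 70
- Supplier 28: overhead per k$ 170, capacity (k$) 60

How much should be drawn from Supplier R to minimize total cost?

Cheapest first:
Supplier E at 40: take all 150 k$ — 50 still needed.
Supplier R at 80: take 50 of its 140 — requirement met.
Supplier 19, Supplier 28, Supplier J: unused.

50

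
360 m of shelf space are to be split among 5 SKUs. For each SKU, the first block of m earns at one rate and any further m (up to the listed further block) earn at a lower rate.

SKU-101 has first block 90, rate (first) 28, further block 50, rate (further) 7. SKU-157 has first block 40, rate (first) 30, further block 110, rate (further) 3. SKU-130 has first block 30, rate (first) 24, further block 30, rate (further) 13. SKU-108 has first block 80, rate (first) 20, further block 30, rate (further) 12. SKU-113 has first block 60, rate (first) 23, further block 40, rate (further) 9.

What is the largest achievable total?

8170

Treat each block as its own option and order by rate: SKU-157/first 30 > SKU-101/first 28 > SKU-130/first 24 > SKU-113/first 23 > SKU-108/first 20 > SKU-130/second 13 > SKU-108/second 12 > SKU-113/second 9 > SKU-101/second 7 > SKU-157/second 3.
Fill SKU-157 first block (40 at 30) ; 320 left.
Fill SKU-101 first block (90 at 28) ; 230 left.
SKU-130/first (24): +30 ; 200 left.
Fill SKU-113 first block (60 at 23) ; 140 left.
SKU-108 first at 20: fill all 80 ; 60 left.
SKU-130/second (13): +30 ; 30 left.
SKU-108 second at 12: fill all 30 ; 0 left.
Total = 30×40 + 28×90 + 24×30 + 23×60 + 20×80 + 13×30 + 12×30 = 8170.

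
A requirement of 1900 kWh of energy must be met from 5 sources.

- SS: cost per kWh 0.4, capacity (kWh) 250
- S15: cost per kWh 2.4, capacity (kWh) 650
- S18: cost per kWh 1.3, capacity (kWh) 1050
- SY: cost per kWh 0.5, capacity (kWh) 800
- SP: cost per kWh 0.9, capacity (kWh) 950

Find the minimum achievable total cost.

Fill from the cheapest source first.
Take 250 from SS at 0.4 — need 1650 more.
SY at 0.5: take all 800 kWh — 850 still needed.
SP (0.9): take the remaining 850 — done.
S18, S15: unused.
Cost = 250×0.4 + 800×0.5 + 850×0.9 = 1265.

1265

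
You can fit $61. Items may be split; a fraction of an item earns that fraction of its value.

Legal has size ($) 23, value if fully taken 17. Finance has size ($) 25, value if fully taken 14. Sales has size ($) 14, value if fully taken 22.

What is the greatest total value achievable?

52.44

Sort by value density: Sales 22/14≈1.57, Legal 17/23≈0.739, Finance 14/25≈0.56.
Take all of Sales (14 $, value 22) → 47 $ left.
Legal: take in full, 23 $ for value 17 → 24 left.
24 $ left: a 24/25 share of Finance gives 14×24/25 = 13.44.
Total value = 52.44.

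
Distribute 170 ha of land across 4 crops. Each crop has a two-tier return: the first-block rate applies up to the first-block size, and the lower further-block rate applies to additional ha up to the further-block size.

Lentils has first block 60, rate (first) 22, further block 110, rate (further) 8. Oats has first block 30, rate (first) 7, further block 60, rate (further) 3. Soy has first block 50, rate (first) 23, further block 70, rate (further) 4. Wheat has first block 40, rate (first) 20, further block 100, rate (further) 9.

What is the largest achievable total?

Order all 8 blocks by rate: Soy/tier1 23 > Lentils/tier1 22 > Wheat/tier1 20 > Wheat/tier2 9 > Lentils/tier2 8 > Oats/tier1 7 > Soy/tier2 4 > Oats/tier2 3.
Soy/tier1 (23): +50 → 120 left.
Lentils tier1 at 22: fill all 60 → 60 left.
Fill Wheat tier1 block (40 at 20) → 20 left.
20 remain; put them into Wheat tier2 at 9.
Total = 23×50 + 22×60 + 20×40 + 9×20 = 3450.

3450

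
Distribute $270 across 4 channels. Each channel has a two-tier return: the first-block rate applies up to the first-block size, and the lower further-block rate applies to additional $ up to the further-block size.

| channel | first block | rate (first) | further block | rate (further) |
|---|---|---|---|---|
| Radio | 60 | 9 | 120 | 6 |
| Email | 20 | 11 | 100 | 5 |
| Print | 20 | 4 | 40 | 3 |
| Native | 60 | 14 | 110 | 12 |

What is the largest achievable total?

Treat each block as its own option and order by rate: Native/first 14 > Native/second 12 > Email/first 11 > Radio/first 9 > Radio/second 6 > Email/second 5 > Print/first 4 > Print/second 3.
Native/first (14): +60 ; 210 left.
Native second at 12: fill all 110 ; 100 left.
Email first at 11: fill all 20 ; 80 left.
Fill Radio first block (60 at 9) ; 20 left.
Radio second at 6: only 20 left, fill 20.
Total = 14×60 + 12×110 + 11×20 + 9×60 + 6×20 = 3040.

3040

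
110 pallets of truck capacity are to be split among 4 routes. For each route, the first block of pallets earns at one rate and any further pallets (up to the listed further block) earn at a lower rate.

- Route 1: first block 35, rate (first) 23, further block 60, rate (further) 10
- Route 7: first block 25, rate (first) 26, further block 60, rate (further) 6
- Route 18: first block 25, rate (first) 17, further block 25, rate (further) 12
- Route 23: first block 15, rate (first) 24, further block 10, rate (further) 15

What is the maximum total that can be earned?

Rank every tier by rate: Route 7/first 26 > Route 23/first 24 > Route 1/first 23 > Route 18/first 17 > Route 23/second 15 > Route 18/second 12 > Route 1/second 10 > Route 7/second 6.
Route 7/first (26): +25 ; 85 left.
Fill Route 23 first block (15 at 24) ; 70 left.
Fill Route 1 first block (35 at 23) ; 35 left.
Fill Route 18 first block (25 at 17) ; 10 left.
Route 23/second (15): +10 ; 0 left.
Total = 26×25 + 24×15 + 23×35 + 17×25 + 15×10 = 2390.

2390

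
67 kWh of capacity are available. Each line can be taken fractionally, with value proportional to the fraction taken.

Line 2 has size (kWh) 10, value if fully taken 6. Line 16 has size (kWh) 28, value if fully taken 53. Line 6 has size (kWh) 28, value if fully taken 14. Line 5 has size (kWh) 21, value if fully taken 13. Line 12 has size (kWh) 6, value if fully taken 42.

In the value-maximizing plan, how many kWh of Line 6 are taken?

Sort by value density: Line 12 42/6≈7, Line 16 53/28≈1.89, Line 5 13/21≈0.619, Line 2 6/10≈0.6, Line 6 14/28≈0.5.
Line 12: take in full, 6 kWh for value 42 → 61 left.
Line 16: take in full, 28 kWh for value 53 → 33 left.
All 21 kWh of Line 5 fit (value 13) → 12 remain.
All 10 kWh of Line 2 fit (value 6) → 2 remain.
Only 2 kWh remain; take 2/28 of Line 6 for value 14×2/28 = 1.

2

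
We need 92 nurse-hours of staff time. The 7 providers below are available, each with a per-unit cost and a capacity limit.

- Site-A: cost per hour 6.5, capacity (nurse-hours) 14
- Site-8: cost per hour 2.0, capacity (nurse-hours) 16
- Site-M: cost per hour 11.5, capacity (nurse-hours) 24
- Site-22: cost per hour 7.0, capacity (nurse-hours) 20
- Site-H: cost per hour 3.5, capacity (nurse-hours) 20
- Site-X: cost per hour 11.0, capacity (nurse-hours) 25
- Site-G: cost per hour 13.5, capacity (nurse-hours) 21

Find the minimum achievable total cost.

575

Use providers in increasing cost order.
Take 16 from Site-8 at 2.0 ; need 76 more.
Take 20 from Site-H at 3.5 ; need 56 more.
Site-A (6.5): use full 14 ; 42 nurse-hours to go.
Site-22 (7.0): use full 20 ; 22 nurse-hours to go.
Take 22 from Site-X at 11.0 to finish.
Site-M, Site-G: unused.
Cost = 16×2.0 + 20×3.5 + 14×6.5 + 20×7.0 + 22×11.0 = 575.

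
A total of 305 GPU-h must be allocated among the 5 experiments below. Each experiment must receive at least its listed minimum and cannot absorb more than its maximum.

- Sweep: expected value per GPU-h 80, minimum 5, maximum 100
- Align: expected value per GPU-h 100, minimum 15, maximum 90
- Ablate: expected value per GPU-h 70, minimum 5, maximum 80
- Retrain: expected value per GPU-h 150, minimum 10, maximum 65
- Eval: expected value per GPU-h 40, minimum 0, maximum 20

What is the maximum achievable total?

30250

Meeting every minimum uses 5+15+5+10+0 = 35 GPU-h, leaving 270.
Order the experiments by expected value per GPU-h: Retrain 150 > Align 100 > Sweep 80 > Ablate 70 > Eval 40.
Retrain: +55 to 65 (cap) ; 215 left.
Align: +75 to 90 (cap) ; 140 left.
Sweep: +95 to 100 (cap) ; 45 left.
Only 45 left; Ablate takes them to reach 50.
Total = 80×100 + 100×90 + 70×50 + 150×65 = 30250.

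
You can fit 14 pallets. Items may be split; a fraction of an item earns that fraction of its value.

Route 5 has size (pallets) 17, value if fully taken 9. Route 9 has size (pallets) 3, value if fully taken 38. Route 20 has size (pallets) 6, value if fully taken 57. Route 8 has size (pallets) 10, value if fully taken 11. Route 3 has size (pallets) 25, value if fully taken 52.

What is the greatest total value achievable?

Rank by value-to-size ratio: Route 9 38/3≈12.7, Route 20 57/6≈9.5, Route 3 52/25≈2.08, Route 8 11/10≈1.1, Route 5 9/17≈0.529.
Route 9: take in full, 3 pallets for value 38 → 11 left.
All 6 pallets of Route 20 fit (value 57) → 5 remain.
5 pallets left: a 5/25 share of Route 3 gives 52×5/25 = 10.4.
Total value = 105.4.

105.4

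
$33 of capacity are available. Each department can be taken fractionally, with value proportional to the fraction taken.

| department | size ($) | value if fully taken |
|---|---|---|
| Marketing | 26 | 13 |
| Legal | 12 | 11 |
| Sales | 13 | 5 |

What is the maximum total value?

21.5

Rank by value-to-size ratio: Legal 11/12≈0.917, Marketing 13/26≈0.5, Sales 5/13≈0.385.
Legal: take in full, 12 $ for value 11 ; 21 left.
21 $ left: a 21/26 share of Marketing gives 13×21/26 = 10.5.
Total value = 21.5.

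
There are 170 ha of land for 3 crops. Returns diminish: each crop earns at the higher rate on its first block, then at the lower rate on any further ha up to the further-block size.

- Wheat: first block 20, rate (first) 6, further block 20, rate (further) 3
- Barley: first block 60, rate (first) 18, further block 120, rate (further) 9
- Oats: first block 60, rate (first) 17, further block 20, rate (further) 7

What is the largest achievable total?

2550

Rank every tier by rate: Barley/first 18 > Oats/first 17 > Barley/second 9 > Oats/second 7 > Wheat/first 6 > Wheat/second 3.
Fill Barley first block (60 at 18) ; 110 left.
Oats first at 17: fill all 60 ; 50 left.
50 remain; put them into Barley second at 9.
Total = 18×60 + 17×60 + 9×50 = 2550.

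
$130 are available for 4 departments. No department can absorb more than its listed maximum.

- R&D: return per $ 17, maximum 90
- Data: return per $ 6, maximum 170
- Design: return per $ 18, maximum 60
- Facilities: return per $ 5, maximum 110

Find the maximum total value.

Rank by return per $: Design 18 > R&D 17 > Data 6 > Facilities 5.
Give Design 60 to hit its cap of 60 → 70 left.
R&D: +70 (room for 90) → 70. Pool exhausted.
Total = 17×70 + 18×60 = 2270.

2270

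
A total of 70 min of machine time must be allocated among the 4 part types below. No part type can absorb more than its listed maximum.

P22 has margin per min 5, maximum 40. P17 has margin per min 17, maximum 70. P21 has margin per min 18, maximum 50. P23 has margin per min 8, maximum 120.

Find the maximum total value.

Highest margin per min first: P21 18 > P17 17 > P23 8 > P22 5.
P21 takes 50 to reach its cap of 50 ; 20 left.
P17 has room for 70 but only 20 remain, so it gets 20.
Total = 17×20 + 18×50 = 1240.

1240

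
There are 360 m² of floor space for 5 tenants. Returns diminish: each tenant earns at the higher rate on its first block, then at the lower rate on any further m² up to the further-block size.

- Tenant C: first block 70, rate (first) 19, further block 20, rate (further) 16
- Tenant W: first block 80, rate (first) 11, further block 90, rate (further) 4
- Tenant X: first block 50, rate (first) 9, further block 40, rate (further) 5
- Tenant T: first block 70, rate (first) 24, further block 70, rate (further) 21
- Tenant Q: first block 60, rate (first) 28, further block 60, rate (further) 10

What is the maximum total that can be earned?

Treat each block as its own option and order by rate: Tenant Q/first 28 > Tenant T/first 24 > Tenant T/second 21 > Tenant C/first 19 > Tenant C/second 16 > Tenant W/first 11 > Tenant Q/second 10 > Tenant X/first 9 > Tenant X/second 5 > Tenant W/second 4.
Tenant Q first at 28: fill all 60 → 300 left.
Fill Tenant T first block (70 at 24) → 230 left.
Fill Tenant T second block (70 at 21) → 160 left.
Tenant C/first (19): +70 → 90 left.
Tenant C second at 16: fill all 20 → 70 left.
Tenant W/first: +70 of 80 at 11; pool empty.
Total = 28×60 + 24×70 + 21×70 + 19×70 + 16×20 + 11×70 = 7250.

7250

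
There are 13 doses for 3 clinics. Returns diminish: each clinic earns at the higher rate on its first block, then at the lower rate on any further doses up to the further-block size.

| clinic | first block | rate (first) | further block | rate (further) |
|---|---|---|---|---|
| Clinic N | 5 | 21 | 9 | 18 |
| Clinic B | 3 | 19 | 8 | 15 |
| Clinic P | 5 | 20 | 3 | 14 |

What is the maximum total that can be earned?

Order all 6 blocks by rate: Clinic N/tier1 21 > Clinic P/tier1 20 > Clinic B/tier1 19 > Clinic N/tier2 18 > Clinic B/tier2 15 > Clinic P/tier2 14.
Clinic N/tier1 (21): +5 — 8 left.
Clinic P/tier1 (20): +5 — 3 left.
Clinic B tier1 at 19: fill all 3 — 0 left.
Total = 21×5 + 20×5 + 19×3 = 262.

262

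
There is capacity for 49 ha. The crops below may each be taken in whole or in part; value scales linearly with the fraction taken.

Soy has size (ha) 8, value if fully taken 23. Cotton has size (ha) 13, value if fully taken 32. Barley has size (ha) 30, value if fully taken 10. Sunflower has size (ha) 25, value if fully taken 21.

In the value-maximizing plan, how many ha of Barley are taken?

3

Sort by value density: Soy 23/8≈2.88, Cotton 32/13≈2.46, Sunflower 21/25≈0.84, Barley 10/30≈0.333.
Take all of Soy (8 ha, value 23) → 41 ha left.
All 13 ha of Cotton fit (value 32) → 28 remain.
All 25 ha of Sunflower fit (value 21) → 3 remain.
3 ha left: a 3/30 share of Barley gives 10×3/30 = 1.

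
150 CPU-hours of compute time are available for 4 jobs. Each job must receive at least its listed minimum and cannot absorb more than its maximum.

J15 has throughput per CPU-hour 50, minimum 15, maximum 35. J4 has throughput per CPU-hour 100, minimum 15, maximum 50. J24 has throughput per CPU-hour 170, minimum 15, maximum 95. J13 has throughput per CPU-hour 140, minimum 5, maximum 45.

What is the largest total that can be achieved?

Meeting every minimum uses 15+15+15+5 = 50 CPU-hours, leaving 100.
Highest throughput per CPU-hour first: J24 170 > J13 140 > J4 100 > J15 50.
J24: +80 to 95 (cap) — 20 left.
J13: +20 (room for 40) → 25. Pool exhausted.
Total = 50×15 + 100×15 + 170×95 + 140×25 = 21900.

21900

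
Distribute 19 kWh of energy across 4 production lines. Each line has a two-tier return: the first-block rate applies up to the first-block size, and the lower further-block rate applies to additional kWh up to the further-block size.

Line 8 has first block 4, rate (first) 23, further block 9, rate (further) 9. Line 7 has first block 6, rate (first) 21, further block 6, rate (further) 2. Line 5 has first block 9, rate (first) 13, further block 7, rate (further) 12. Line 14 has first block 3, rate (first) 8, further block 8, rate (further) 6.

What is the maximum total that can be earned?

335

Order all 8 blocks by rate: Line 8/first 23 > Line 7/first 21 > Line 5/first 13 > Line 5/second 12 > Line 8/second 9 > Line 14/first 8 > Line 14/second 6 > Line 7/second 2.
Fill Line 8 first block (4 at 23) ; 15 left.
Line 7 first at 21: fill all 6 ; 9 left.
Line 5/first (13): +9 ; 0 left.
Total = 23×4 + 21×6 + 13×9 = 335.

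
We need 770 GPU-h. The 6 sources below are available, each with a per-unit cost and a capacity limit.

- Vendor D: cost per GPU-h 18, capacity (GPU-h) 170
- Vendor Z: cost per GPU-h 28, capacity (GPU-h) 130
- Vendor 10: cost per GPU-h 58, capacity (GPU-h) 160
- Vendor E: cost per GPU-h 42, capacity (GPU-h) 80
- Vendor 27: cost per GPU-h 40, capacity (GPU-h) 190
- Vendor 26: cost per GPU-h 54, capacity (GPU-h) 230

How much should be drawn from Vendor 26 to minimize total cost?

Use sources in increasing cost order.
Vendor D (18): use full 170 → 600 GPU-h to go.
Vendor Z at 28: take all 130 GPU-h → 470 still needed.
Take 190 from Vendor 27 at 40 → need 280 more.
Vendor E (42): use full 80 → 200 GPU-h to go.
Take 200 from Vendor 26 at 54 to finish.
Vendor 10: unused.

200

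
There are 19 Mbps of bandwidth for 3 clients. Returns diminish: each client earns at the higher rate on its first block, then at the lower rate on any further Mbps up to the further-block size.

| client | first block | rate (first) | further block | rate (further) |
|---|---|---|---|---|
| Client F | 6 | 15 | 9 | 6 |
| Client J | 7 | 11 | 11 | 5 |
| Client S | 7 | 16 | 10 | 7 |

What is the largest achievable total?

Order all 6 blocks by rate: Client S/tier1 16 > Client F/tier1 15 > Client J/tier1 11 > Client S/tier2 7 > Client F/tier2 6 > Client J/tier2 5.
Client S tier1 at 16: fill all 7 ; 12 left.
Client F/tier1 (15): +6 ; 6 left.
Client J tier1 at 11: only 6 left, fill 6.
Total = 16×7 + 15×6 + 11×6 = 268.

268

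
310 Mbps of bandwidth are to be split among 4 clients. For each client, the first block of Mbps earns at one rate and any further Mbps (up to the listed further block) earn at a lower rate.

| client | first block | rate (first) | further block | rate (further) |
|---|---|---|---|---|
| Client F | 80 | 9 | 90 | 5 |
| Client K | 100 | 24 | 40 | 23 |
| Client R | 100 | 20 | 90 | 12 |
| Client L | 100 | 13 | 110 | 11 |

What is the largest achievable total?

Order all 8 blocks by rate: Client K/first 24 > Client K/second 23 > Client R/first 20 > Client L/first 13 > Client R/second 12 > Client L/second 11 > Client F/first 9 > Client F/second 5.
Client K first at 24: fill all 100 — 210 left.
Client K/second (23): +40 — 170 left.
Client R/first (20): +100 — 70 left.
Client L first at 13: only 70 left, fill 70.
Total = 24×100 + 23×40 + 20×100 + 13×70 = 6230.

6230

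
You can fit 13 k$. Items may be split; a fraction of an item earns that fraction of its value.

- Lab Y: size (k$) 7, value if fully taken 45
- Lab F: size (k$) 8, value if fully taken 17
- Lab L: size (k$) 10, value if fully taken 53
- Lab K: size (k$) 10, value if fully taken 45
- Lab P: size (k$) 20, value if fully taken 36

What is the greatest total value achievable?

76.8

Rank by value-to-size ratio: Lab Y 45/7≈6.43, Lab L 53/10≈5.3, Lab K 45/10≈4.5, Lab F 17/8≈2.12, Lab P 36/20≈1.8.
Lab Y: take in full, 7 k$ for value 45 → 6 left.
Only 6 k$ remain; take 6/10 of Lab L for value 53×6/10 = 31.8.
Total value = 76.8.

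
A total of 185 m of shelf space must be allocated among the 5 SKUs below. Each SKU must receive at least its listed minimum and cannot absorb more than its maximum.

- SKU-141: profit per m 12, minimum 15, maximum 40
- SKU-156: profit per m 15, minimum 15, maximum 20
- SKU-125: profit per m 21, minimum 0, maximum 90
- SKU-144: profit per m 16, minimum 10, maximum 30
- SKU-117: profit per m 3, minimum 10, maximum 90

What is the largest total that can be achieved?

3120

Meeting every minimum uses 15+15+0+10+10 = 50 m, leaving 135.
Order the SKUs by profit per m: SKU-125 21 > SKU-144 16 > SKU-156 15 > SKU-141 12 > SKU-117 3.
Give SKU-125 90 more to hit its cap of 90 ; 45 left.
SKU-144: +20 to 30 (cap) ; 25 left.
Give SKU-156 5 more to hit its cap of 20 ; 20 left.
SKU-141 has room for 25 more but only 20 remain, so it gets 35.
Total = 12×35 + 15×20 + 21×90 + 16×30 + 3×10 = 3120.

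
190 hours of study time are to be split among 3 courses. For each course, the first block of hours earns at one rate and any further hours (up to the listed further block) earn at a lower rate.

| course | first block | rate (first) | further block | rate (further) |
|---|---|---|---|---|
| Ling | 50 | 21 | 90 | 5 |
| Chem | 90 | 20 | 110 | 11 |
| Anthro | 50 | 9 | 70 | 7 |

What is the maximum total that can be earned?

Treat each block as its own option and order by rate: Ling/first 21 > Chem/first 20 > Chem/second 11 > Anthro/first 9 > Anthro/second 7 > Ling/second 5.
Ling first at 21: fill all 50 ; 140 left.
Chem/first (20): +90 ; 50 left.
Chem/second: +50 of 110 at 11; pool empty.
Total = 21×50 + 20×90 + 11×50 = 3400.

3400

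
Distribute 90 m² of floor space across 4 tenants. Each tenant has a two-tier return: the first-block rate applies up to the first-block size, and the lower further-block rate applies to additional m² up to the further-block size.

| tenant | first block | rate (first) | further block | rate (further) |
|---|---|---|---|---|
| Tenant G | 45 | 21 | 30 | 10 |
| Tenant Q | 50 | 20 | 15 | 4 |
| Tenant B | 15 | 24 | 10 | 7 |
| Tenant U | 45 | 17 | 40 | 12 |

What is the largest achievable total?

Order all 8 blocks by rate: Tenant B/T1 24 > Tenant G/T1 21 > Tenant Q/T1 20 > Tenant U/T1 17 > Tenant U/T2 12 > Tenant G/T2 10 > Tenant B/T2 7 > Tenant Q/T2 4.
Tenant B/T1 (24): +15 — 75 left.
Fill Tenant G T1 block (45 at 21) — 30 left.
Tenant Q T1 at 20: only 30 left, fill 30.
Total = 24×15 + 21×45 + 20×30 = 1905.

1905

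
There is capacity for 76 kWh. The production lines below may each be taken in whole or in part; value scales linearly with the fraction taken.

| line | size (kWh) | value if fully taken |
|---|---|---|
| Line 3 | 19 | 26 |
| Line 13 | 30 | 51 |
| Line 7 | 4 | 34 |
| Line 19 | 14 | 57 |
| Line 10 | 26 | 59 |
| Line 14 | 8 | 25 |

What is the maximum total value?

Rank by value-to-size ratio: Line 7 34/4≈8.5, Line 19 57/14≈4.07, Line 14 25/8≈3.12, Line 10 59/26≈2.27, Line 13 51/30≈1.7, Line 3 26/19≈1.37.
All 4 kWh of Line 7 fit (value 34) — 72 remain.
Take all of Line 19 (14 kWh, value 57) — 58 kWh left.
Take all of Line 14 (8 kWh, value 25) — 50 kWh left.
All 26 kWh of Line 10 fit (value 59) — 24 remain.
Fill the last 24 kWh with part of Line 13: 24/30 of it earns 40.8.
Total value = 215.8.

215.8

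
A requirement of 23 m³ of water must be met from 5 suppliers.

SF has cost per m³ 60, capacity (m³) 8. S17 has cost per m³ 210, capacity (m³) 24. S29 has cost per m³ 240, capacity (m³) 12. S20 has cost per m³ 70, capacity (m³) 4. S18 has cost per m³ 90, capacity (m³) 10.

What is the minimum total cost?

1870

Cheapest first:
SF at 60: take all 8 m³ — 15 still needed.
Take 4 from S20 at 70 — need 11 more.
Take 10 from S18 at 90 — need 1 more.
S17 (210): take the remaining 1 — done.
S29: unused.
Cost = 8×60 + 4×70 + 10×90 + 1×210 = 1870.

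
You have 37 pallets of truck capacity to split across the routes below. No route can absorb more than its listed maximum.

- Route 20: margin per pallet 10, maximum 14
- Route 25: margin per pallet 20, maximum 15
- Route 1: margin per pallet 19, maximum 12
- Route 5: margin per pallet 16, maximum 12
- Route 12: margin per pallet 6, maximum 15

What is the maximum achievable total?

Order the routes by margin per pallet: Route 25 20 > Route 1 19 > Route 5 16 > Route 20 10 > Route 12 6.
Route 25 takes 15 to reach its cap of 15 ; 22 left.
Give Route 1 12 to hit its cap of 12 ; 10 left.
Route 5: +10 (room for 12) → 10. Pool exhausted.
Total = 20×15 + 19×12 + 16×10 = 688.

688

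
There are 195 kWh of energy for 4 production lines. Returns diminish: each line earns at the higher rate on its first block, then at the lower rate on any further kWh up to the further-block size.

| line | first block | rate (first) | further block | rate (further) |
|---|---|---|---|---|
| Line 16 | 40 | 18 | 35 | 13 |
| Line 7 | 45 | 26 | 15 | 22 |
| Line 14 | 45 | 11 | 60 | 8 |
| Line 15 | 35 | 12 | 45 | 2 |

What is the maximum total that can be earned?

3370

Order all 8 blocks by rate: Line 7/tier1 26 > Line 7/tier2 22 > Line 16/tier1 18 > Line 16/tier2 13 > Line 15/tier1 12 > Line 14/tier1 11 > Line 14/tier2 8 > Line 15/tier2 2.
Fill Line 7 tier1 block (45 at 26) ; 150 left.
Line 7 tier2 at 22: fill all 15 ; 135 left.
Line 16 tier1 at 18: fill all 40 ; 95 left.
Line 16 tier2 at 13: fill all 35 ; 60 left.
Line 15/tier1 (12): +35 ; 25 left.
Line 14/tier1: +25 of 45 at 11; pool empty.
Total = 26×45 + 22×15 + 18×40 + 13×35 + 12×35 + 11×25 = 3370.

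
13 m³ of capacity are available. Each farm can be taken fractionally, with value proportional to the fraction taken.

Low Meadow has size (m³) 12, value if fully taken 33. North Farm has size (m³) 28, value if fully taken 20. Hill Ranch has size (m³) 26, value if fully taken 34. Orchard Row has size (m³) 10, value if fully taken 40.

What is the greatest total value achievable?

Sort by value density: Orchard Row 40/10≈4, Low Meadow 33/12≈2.75, Hill Ranch 34/26≈1.31, North Farm 20/28≈0.714.
All 10 m³ of Orchard Row fit (value 40) → 3 remain.
Fill the last 3 m³ with part of Low Meadow: 3/12 of it earns 8.25.
Total value = 48.25.

48.25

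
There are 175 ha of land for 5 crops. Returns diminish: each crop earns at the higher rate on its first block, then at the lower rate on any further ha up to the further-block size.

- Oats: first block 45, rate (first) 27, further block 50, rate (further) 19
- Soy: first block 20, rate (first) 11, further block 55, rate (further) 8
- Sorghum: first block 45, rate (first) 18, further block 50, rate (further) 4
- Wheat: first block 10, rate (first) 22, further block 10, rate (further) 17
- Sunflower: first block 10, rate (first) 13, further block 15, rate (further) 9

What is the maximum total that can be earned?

Rank every tier by rate: Oats/first 27 > Wheat/first 22 > Oats/second 19 > Sorghum/first 18 > Wheat/second 17 > Sunflower/first 13 > Soy/first 11 > Sunflower/second 9 > Soy/second 8 > Sorghum/second 4.
Fill Oats first block (45 at 27) ; 130 left.
Fill Wheat first block (10 at 22) ; 120 left.
Oats second at 19: fill all 50 ; 70 left.
Sorghum/first (18): +45 ; 25 left.
Fill Wheat second block (10 at 17) ; 15 left.
Sunflower first at 13: fill all 10 ; 5 left.
5 remain; put them into Soy first at 11.
Total = 27×45 + 22×10 + 19×50 + 18×45 + 17×10 + 13×10 + 11×5 = 3550.

3550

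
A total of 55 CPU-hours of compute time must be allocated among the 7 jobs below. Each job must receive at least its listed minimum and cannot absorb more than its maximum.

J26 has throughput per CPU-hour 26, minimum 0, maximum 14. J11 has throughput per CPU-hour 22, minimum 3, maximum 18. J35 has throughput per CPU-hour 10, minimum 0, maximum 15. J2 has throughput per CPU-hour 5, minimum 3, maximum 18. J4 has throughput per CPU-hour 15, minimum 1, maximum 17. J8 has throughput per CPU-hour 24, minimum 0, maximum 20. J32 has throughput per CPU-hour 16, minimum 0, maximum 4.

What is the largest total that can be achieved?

Meeting every minimum uses 0+3+0+3+1+0+0 = 7 CPU-hours, leaving 48.
Rank by throughput per CPU-hour: J26 26 > J8 24 > J11 22 > J32 16 > J4 15 > J35 10 > J2 5.
Give J26 14 more to hit its cap of 14 → 34 left.
J8: +20 to 20 (cap) → 14 left.
J11 has room for 15 more but only 14 remain, so it gets 17.
Total = 26×14 + 22×17 + 5×3 + 15×1 + 24×20 = 1248.

1248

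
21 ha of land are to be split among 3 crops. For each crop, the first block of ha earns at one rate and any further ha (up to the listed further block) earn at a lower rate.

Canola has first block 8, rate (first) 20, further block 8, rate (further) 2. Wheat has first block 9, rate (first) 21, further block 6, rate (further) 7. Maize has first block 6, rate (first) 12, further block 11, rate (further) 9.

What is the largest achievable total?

397

Treat each block as its own option and order by rate: Wheat/T1 21 > Canola/T1 20 > Maize/T1 12 > Maize/T2 9 > Wheat/T2 7 > Canola/T2 2.
Wheat T1 at 21: fill all 9 ; 12 left.
Canola/T1 (20): +8 ; 4 left.
Maize T1 at 12: only 4 left, fill 4.
Total = 21×9 + 20×8 + 12×4 = 397.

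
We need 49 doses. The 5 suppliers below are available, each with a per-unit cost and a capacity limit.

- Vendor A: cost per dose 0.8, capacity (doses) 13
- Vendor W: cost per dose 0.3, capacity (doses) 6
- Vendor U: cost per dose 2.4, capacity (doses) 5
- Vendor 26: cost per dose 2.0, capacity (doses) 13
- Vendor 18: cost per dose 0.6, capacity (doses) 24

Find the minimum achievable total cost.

Cheapest first:
Vendor W at 0.3: take all 6 doses — 43 still needed.
Vendor 18 at 0.6: take all 24 doses — 19 still needed.
Take 13 from Vendor A at 0.8 — need 6 more.
Vendor 26 at 2.0: take 6 of its 13 — requirement met.
Vendor U: unused.
Cost = 6×0.3 + 24×0.6 + 13×0.8 + 6×2.0 = 38.6.

38.6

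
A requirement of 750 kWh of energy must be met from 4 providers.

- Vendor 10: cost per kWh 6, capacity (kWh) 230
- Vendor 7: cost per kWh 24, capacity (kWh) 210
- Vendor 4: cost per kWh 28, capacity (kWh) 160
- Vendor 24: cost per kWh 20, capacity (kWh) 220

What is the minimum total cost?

Cheapest first:
Vendor 10 (6): use full 230 → 520 kWh to go.
Vendor 24 at 20: take all 220 kWh → 300 still needed.
Take 210 from Vendor 7 at 24 → need 90 more.
Vendor 4 at 28: take 90 of its 160 → requirement met.
Cost = 230×6 + 220×20 + 210×24 + 90×28 = 13340.

13340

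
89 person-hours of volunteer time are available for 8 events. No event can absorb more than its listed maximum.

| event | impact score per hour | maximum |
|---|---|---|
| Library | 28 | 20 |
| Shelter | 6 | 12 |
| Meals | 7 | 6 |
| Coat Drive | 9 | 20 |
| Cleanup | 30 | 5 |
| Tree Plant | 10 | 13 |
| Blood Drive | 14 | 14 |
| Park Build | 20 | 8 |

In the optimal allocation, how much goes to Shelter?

3

Order the events by impact score per hour: Cleanup 30 > Library 28 > Park Build 20 > Blood Drive 14 > Tree Plant 10 > Coat Drive 9 > Meals 7 > Shelter 6.
Cleanup takes 5 to reach its cap of 5 ; 84 left.
Give Library 20 to hit its cap of 20 ; 64 left.
Park Build takes 8 to reach its cap of 8 ; 56 left.
Give Blood Drive 14 to hit its cap of 14 ; 42 left.
Tree Plant: +13 to 13 (cap) ; 29 left.
Give Coat Drive 20 to hit its cap of 20 ; 9 left.
Meals: +6 to 6 (cap) ; 3 left.
Only 3 left; Shelter takes them to reach 3.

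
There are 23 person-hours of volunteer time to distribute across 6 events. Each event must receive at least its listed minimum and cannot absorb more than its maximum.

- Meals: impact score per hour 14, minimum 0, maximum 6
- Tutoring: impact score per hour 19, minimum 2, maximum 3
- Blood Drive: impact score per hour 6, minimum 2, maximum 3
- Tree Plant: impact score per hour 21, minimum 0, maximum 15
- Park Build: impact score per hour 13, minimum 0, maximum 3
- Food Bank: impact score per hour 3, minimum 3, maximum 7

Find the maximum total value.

393

Meeting every minimum uses 0+2+2+0+0+3 = 7 person-hours, leaving 16.
Rank by impact score per hour: Tree Plant 21 > Tutoring 19 > Meals 14 > Park Build 13 > Blood Drive 6 > Food Bank 3.
Give Tree Plant 15 more to hit its cap of 15 → 1 left.
Tutoring takes 1 more to reach its cap of 3 → 0 left.
Total = 19×3 + 6×2 + 21×15 + 3×3 = 393.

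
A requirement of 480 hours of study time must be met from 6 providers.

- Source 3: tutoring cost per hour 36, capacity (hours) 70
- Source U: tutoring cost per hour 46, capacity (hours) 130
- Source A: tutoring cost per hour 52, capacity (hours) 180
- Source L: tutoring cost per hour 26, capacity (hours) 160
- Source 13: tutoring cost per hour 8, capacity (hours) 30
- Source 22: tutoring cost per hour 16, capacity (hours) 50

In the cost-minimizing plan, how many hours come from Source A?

Use providers in increasing cost order.
Take 30 from Source 13 at 8 → need 450 more.
Source 22 (16): use full 50 → 400 hours to go.
Source L (26): use full 160 → 240 hours to go.
Source 3 (36): use full 70 → 170 hours to go.
Take 130 from Source U at 46 → need 40 more.
Source A (52): take the remaining 40 → done.

40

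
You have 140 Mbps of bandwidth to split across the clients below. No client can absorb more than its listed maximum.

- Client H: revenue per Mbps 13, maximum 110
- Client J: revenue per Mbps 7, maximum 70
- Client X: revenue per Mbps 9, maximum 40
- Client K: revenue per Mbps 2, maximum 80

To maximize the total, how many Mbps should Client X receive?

30

Order the clients by revenue per Mbps: Client H 13 > Client X 9 > Client J 7 > Client K 2.
Client H takes 110 to reach its cap of 110 — 30 left.
Client X: +30 (room for 40) → 30. Pool exhausted.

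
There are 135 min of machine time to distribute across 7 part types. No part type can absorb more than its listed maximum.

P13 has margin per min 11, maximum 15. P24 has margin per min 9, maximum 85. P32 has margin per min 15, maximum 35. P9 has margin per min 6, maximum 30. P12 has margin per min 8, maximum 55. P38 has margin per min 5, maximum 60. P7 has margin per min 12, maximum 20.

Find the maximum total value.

Order the part types by margin per min: P32 15 > P7 12 > P13 11 > P24 9 > P12 8 > P9 6 > P38 5.
Give P32 35 to hit its cap of 35 ; 100 left.
P7 takes 20 to reach its cap of 20 ; 80 left.
P13 takes 15 to reach its cap of 15 ; 65 left.
Only 65 left; P24 takes them to reach 65.
Total = 11×15 + 9×65 + 15×35 + 12×20 = 1515.

1515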